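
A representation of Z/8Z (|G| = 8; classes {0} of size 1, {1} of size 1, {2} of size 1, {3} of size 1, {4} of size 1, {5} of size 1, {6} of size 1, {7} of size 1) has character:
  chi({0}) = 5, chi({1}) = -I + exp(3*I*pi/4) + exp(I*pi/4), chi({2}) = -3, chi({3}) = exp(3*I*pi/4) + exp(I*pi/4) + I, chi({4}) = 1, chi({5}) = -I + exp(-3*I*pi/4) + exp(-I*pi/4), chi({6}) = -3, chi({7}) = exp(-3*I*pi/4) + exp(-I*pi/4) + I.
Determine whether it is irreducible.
Not irreducible (reducible): <chi, chi> = 7 > 1.

Working: <chi, chi> = (1/|G|) sum_C |C| * |chi(C)|^2 = (1/8)[1*|5|^2 + 1*|-I + exp(3*I*pi/4) + exp(I*pi/4)|^2 + 1*|-3|^2 + 1*|exp(3*I*pi/4) + exp(I*pi/4) + I|^2 + 1*|1|^2 + 1*|-I + exp(-3*I*pi/4) + exp(-I*pi/4)|^2 + 1*|-3|^2 + 1*|exp(-3*I*pi/4) + exp(-I*pi/4) + I|^2]
  = (1/8)[(25) + (3 - exp(I*pi/4) + exp(-3*I*pi/4) - exp(-I*pi/4) + exp(3*I*pi/4)) + (9) + (3 - exp(3*I*pi/4) + exp(-I*pi/4) - exp(-3*I*pi/4) + exp(I*pi/4)) + (1) + (3 - exp(3*I*pi/4) + exp(-I*pi/4) - exp(-3*I*pi/4) + exp(I*pi/4)) + (9) + (3 - exp(I*pi/4) + exp(-3*I*pi/4) - exp(-I*pi/4) + exp(3*I*pi/4))] = 56/8 = 7.
(Exp terms are combined using exp(i*s)*conj(exp(i*t)) = exp(i*(s-t)), and sums of them are collapsed using the identity that for every m > 1 the m distinct m-th roots of unity sum to 0, e.g. 1 + exp(2*I*pi/3) + exp(-2*I*pi/3) = 0.)
A character is irreducible iff <chi, chi> = 1, so this representation is reducible.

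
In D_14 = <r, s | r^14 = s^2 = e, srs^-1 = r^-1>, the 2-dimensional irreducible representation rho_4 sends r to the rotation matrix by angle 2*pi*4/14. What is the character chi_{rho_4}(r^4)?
chi_{rho_4}(r^4) = 2*cos(2*pi*4*4/14) = 2*cos(16*pi/7)

Explanation: rho_4(r^4) is rotation by angle 2*pi*4*4/14, whose trace is 2*cos(2*pi*4*4/14) = 2*cos(16*pi/7).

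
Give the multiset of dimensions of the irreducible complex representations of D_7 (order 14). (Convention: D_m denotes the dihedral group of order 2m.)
Dimensions: 1, 1, 2, 2, 2

Proof sketch: There are 5 irreducibles (= number of conjugacy classes). Their dimensions d_i satisfy sum d_i^2 = |G| = 14: 1 + 1 + 4 + 4 + 4 = 14.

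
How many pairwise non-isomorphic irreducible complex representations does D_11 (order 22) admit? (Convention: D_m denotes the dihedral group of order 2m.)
7

Working: The number of irreducible complex representations of a finite group equals its number of conjugacy classes. D_11 has 7 conjugacy classes ((n+3)/2 for n odd), so D_11 (order 22) has exactly 7 irreducible complex representations.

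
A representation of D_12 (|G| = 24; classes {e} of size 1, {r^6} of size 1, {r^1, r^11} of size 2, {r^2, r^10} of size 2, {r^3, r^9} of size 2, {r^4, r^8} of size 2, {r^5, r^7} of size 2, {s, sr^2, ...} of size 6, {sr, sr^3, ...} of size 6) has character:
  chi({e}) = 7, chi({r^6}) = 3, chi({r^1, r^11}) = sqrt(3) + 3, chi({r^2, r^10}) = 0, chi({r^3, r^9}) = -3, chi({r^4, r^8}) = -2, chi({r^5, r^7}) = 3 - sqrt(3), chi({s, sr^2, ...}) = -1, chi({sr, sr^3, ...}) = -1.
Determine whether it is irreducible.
Not irreducible (reducible): <chi, chi> = 6 > 1.

Details: <chi, chi> = (1/|G|) sum_C |C| * |chi(C)|^2 = (1/24)[1*|7|^2 + 1*|3|^2 + 2*|sqrt(3) + 3|^2 + 2*|0|^2 + 2*|-3|^2 + 2*|-2|^2 + 2*|3 - sqrt(3)|^2 + 6*|-1|^2 + 6*|-1|^2]
  = (1/24)[(49) + (9) + (12*sqrt(3) + 24) + (0) + (18) + (8) + (24 - 12*sqrt(3)) + (6) + (6)] = 144/24 = 6.
A character is irreducible iff <chi, chi> = 1, so this representation is reducible.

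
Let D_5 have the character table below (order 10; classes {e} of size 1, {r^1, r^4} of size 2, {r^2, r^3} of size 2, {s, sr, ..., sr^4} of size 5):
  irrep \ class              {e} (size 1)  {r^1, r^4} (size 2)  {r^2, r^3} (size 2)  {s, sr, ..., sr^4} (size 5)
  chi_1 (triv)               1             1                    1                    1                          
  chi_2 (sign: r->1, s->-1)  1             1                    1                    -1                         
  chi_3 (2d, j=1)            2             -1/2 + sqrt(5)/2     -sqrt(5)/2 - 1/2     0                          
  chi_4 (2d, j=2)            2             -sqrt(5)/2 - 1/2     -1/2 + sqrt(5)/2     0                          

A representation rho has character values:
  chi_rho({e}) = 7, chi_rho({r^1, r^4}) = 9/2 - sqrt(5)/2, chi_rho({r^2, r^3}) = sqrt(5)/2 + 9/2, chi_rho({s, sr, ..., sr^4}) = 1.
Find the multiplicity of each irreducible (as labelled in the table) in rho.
Multiplicities: chi_1: 3, chi_2: 2, chi_3: 0, chi_4: 1.

Explanation: Use <chi_rho, chi> = (1/|G|) sum_C |C| * chi_rho(C) * conj(chi(C)) with |G| = 10 for each irreducible chi in the table:
  <chi_rho, chi_1> = (1/10)[1*(7)*conj(1) + 2*(9/2 - sqrt(5)/2)*conj(1) + 2*(sqrt(5)/2 + 9/2)*conj(1) + 5*(1)*conj(1)]
      = (1/10)[(7) + (9 - sqrt(5)) + (sqrt(5) + 9) + (5)] = 30/10 = 3
  <chi_rho, chi_2> = (1/10)[1*(7)*conj(1) + 2*(9/2 - sqrt(5)/2)*conj(1) + 2*(sqrt(5)/2 + 9/2)*conj(1) + 5*(1)*conj(-1)]
      = (1/10)[(7) + (9 - sqrt(5)) + (sqrt(5) + 9) + (-5)] = 20/10 = 2
  <chi_rho, chi_3> = (1/10)[1*(7)*conj(2) + 2*(9/2 - sqrt(5)/2)*conj(-1/2 + sqrt(5)/2) + 2*(sqrt(5)/2 + 9/2)*conj(-sqrt(5)/2 - 1/2) + 5*(1)*conj(0)]
      = (1/10)[(14) + (-7 + 5*sqrt(5)) + (-5*sqrt(5) - 7) + (0)] = 0/10 = 0
  <chi_rho, chi_4> = (1/10)[1*(7)*conj(2) + 2*(9/2 - sqrt(5)/2)*conj(-sqrt(5)/2 - 1/2) + 2*(sqrt(5)/2 + 9/2)*conj(-1/2 + sqrt(5)/2) + 5*(1)*conj(0)]
      = (1/10)[(14) + (-4*sqrt(5) - 2) + (-2 + 4*sqrt(5)) + (0)] = 10/10 = 1
Dimension check: dim(rho) = sum (mult * dim) = 3*1 + 2*1 + 0*2 + 1*2 = 7 = chi_rho(e) = 7.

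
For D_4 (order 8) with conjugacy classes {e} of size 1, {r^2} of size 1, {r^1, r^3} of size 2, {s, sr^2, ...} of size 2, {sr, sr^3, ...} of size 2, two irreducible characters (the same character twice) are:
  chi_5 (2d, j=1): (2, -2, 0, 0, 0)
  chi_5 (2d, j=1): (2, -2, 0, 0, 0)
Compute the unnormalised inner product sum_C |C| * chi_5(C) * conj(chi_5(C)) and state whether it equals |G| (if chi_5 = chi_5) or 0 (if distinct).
Sum = 8 = |G| = 8; so <chi_5, chi_5> = 1 (norm-1 confirms irreducibility).

Argument: Compute term by term over conjugacy classes (|C| * chi_5(C) * conj(chi_5(C))):
  1*(2)*conj(2) + 1*(-2)*conj(-2) + 2*(0)*conj(0) + 2*(0)*conj(0) + 2*(0)*conj(0)
  = (4) + (4) + (0) + (0) + (0)
  = 8.
Dividing by |G| = 8 gives 8/8 = 1, matching the row-orthogonality relation <chi_5, chi_5> = [chi_5 = chi_5].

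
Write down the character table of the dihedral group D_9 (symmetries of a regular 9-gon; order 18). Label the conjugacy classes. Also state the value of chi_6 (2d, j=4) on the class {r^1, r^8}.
Conjugacy classes: {e} of size 1, {r^1, r^8} of size 2, {r^2, r^7} of size 2, {r^3, r^6} of size 2, {r^4, r^5} of size 2, {s, sr, ..., sr^8} of size 9.
Character table:
  irrep \ class              {e} (size 1)  {r^1, r^8} (size 2)  {r^2, r^7} (size 2)  {r^3, r^6} (size 2)  {r^4, r^5} (size 2)  {s, sr, ..., sr^8} (size 9)
  chi_1 (triv)               1             1                    1                    1                    1                    1                          
  chi_2 (sign: r->1, s->-1)  1             1                    1                    1                    1                    -1                         
  chi_3 (2d, j=1)            2             2*cos(2*pi/9)        2*cos(4*pi/9)        -1                   -2*cos(pi/9)         0                          
  chi_4 (2d, j=2)            2             2*cos(4*pi/9)        -2*cos(pi/9)         -1                   2*cos(2*pi/9)        0                          
  chi_5 (2d, j=3)            2             -1                   -1                   2                    -1                   0                          
  chi_6 (2d, j=4)            2             -2*cos(pi/9)         2*cos(2*pi/9)        -1                   2*cos(4*pi/9)        0                          

Spot check: chi_6 (2d, j=4) on {r^1, r^8} = -2*cos(pi/9).

Proof sketch: D_9 has order 2*9 = 18 with 6 conjugacy classes, hence 6 irreducibles. Sum of squared dims 1 + 1 + 4 + 4 + 4 + 4 = 18 = |G|. Linear characters come from the abelianisation; the 2-dimensional irreps have character r^k -> 2*cos(2*pi*j*k/9), reflections -> 0.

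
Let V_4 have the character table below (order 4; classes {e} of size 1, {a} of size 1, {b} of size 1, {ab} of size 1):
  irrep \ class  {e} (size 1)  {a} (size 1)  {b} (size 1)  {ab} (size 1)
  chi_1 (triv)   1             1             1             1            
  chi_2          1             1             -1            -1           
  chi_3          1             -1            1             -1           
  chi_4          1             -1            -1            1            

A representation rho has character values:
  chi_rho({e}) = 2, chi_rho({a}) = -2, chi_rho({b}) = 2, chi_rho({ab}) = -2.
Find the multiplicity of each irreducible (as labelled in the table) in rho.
Multiplicities: chi_1: 0, chi_2: 0, chi_3: 2, chi_4: 0.

Working: Use <chi_rho, chi> = (1/|G|) sum_C |C| * chi_rho(C) * conj(chi(C)) with |G| = 4 for each irreducible chi in the table:
  <chi_rho, chi_1> = (1/4)[1*(2)*conj(1) + 1*(-2)*conj(1) + 1*(2)*conj(1) + 1*(-2)*conj(1)]
      = (1/4)[(2) + (-2) + (2) + (-2)] = 0/4 = 0
  <chi_rho, chi_2> = (1/4)[1*(2)*conj(1) + 1*(-2)*conj(1) + 1*(2)*conj(-1) + 1*(-2)*conj(-1)]
      = (1/4)[(2) + (-2) + (-2) + (2)] = 0/4 = 0
  <chi_rho, chi_3> = (1/4)[1*(2)*conj(1) + 1*(-2)*conj(-1) + 1*(2)*conj(1) + 1*(-2)*conj(-1)]
      = (1/4)[(2) + (2) + (2) + (2)] = 8/4 = 2
  <chi_rho, chi_4> = (1/4)[1*(2)*conj(1) + 1*(-2)*conj(-1) + 1*(2)*conj(-1) + 1*(-2)*conj(1)]
      = (1/4)[(2) + (2) + (-2) + (-2)] = 0/4 = 0
Dimension check: dim(rho) = sum (mult * dim) = 0*1 + 0*1 + 2*1 + 0*1 = 2 = chi_rho(e) = 2.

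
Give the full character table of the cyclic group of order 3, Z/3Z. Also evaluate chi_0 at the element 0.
Character table of Z/3Z (irreps indexed chi_0,...,chi_2 with chi_k(m) = zeta_3^(k*m), zeta_3 = exp(2*pi*i/3)):
  irrep \ class  {0} (size 1)  {1} (size 1)    {2} (size 1)  
  chi_0          1             1               1             
  chi_1          1             exp(2*I*pi/3)   exp(-2*I*pi/3)
  chi_2          1             exp(-2*I*pi/3)  exp(2*I*pi/3) 

Spot check: chi_0(0) = zeta_3^(0*0) = zeta_3^0 = 1.

Explanation: Z/3Z is abelian, so all 3 irreducible complex representations are 1-dimensional. They are given by chi_k(m) = zeta_3^(k*m) for k = 0,...,2. Row orthogonality: sum_m chi_k(m) conj(chi_l(m)) = 3 * [k = l].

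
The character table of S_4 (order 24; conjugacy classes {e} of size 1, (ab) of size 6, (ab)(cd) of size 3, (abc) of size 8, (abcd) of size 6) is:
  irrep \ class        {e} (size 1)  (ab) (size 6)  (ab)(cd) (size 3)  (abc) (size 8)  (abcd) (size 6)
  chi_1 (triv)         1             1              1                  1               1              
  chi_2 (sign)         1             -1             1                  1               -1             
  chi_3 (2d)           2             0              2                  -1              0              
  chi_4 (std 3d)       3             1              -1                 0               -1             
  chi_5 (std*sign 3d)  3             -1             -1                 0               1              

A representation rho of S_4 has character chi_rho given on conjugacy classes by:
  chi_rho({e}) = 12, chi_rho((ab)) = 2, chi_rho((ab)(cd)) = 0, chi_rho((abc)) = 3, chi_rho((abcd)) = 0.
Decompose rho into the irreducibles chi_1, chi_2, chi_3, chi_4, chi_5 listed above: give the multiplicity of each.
Multiplicities: chi_1: 2, chi_2: 1, chi_3: 0, chi_4: 2, chi_5: 1.

Argument: Use <chi_rho, chi> = (1/|G|) sum_C |C| * chi_rho(C) * conj(chi(C)) with |G| = 24 for each irreducible chi in the table:
  <chi_rho, chi_1> = (1/24)[1*(12)*conj(1) + 6*(2)*conj(1) + 3*(0)*conj(1) + 8*(3)*conj(1) + 6*(0)*conj(1)]
      = (1/24)[(12) + (12) + (0) + (24) + (0)] = 48/24 = 2
  <chi_rho, chi_2> = (1/24)[1*(12)*conj(1) + 6*(2)*conj(-1) + 3*(0)*conj(1) + 8*(3)*conj(1) + 6*(0)*conj(-1)]
      = (1/24)[(12) + (-12) + (0) + (24) + (0)] = 24/24 = 1
  <chi_rho, chi_3> = (1/24)[1*(12)*conj(2) + 6*(2)*conj(0) + 3*(0)*conj(2) + 8*(3)*conj(-1) + 6*(0)*conj(0)]
      = (1/24)[(24) + (0) + (0) + (-24) + (0)] = 0/24 = 0
  <chi_rho, chi_4> = (1/24)[1*(12)*conj(3) + 6*(2)*conj(1) + 3*(0)*conj(-1) + 8*(3)*conj(0) + 6*(0)*conj(-1)]
      = (1/24)[(36) + (12) + (0) + (0) + (0)] = 48/24 = 2
  <chi_rho, chi_5> = (1/24)[1*(12)*conj(3) + 6*(2)*conj(-1) + 3*(0)*conj(-1) + 8*(3)*conj(0) + 6*(0)*conj(1)]
      = (1/24)[(36) + (-12) + (0) + (0) + (0)] = 24/24 = 1
Dimension check: dim(rho) = sum (mult * dim) = 2*1 + 1*1 + 0*2 + 2*3 + 1*3 = 12 = chi_rho(e) = 12.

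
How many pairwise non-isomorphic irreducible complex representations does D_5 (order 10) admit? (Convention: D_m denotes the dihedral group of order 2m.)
4

Derivation: The number of irreducible complex representations of a finite group equals its number of conjugacy classes. D_5 has 4 conjugacy classes ((n+3)/2 for n odd), so D_5 (order 10) has exactly 4 irreducible complex representations.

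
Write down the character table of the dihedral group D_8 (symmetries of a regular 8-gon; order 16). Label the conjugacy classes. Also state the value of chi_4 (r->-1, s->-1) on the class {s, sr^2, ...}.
Conjugacy classes: {e} of size 1, {r^4} of size 1, {r^1, r^7} of size 2, {r^2, r^6} of size 2, {r^3, r^5} of size 2, {s, sr^2, ...} of size 4, {sr, sr^3, ...} of size 4.
Character table:
  irrep \ class              {e} (size 1)  {r^4} (size 1)  {r^1, r^7} (size 2)  {r^2, r^6} (size 2)  {r^3, r^5} (size 2)  {s, sr^2, ...} (size 4)  {sr, sr^3, ...} (size 4)
  chi_1 (triv)               1             1               1                    1                    1                    1                        1                       
  chi_2 (sign: r->1, s->-1)  1             1               1                    1                    1                    -1                       -1                      
  chi_3 (r->-1, s->1)        1             1               -1                   1                    -1                   1                        -1                      
  chi_4 (r->-1, s->-1)       1             1               -1                   1                    -1                   -1                       1                       
  chi_5 (2d, j=1)            2             -2              sqrt(2)              0                    -sqrt(2)             0                        0                       
  chi_6 (2d, j=2)            2             2               0                    -2                   0                    0                        0                       
  chi_7 (2d, j=3)            2             -2              -sqrt(2)             0                    sqrt(2)              0                        0                       

Spot check: chi_4 (r->-1, s->-1) on {s, sr^2, ...} = -1.

Reasoning: D_8 has order 2*8 = 16 with 7 conjugacy classes, hence 7 irreducibles. Sum of squared dims 1 + 1 + 1 + 1 + 4 + 4 + 4 = 16 = |G|. Linear characters come from the abelianisation; the 2-dimensional irreps have character r^k -> 2*cos(2*pi*j*k/8), reflections -> 0.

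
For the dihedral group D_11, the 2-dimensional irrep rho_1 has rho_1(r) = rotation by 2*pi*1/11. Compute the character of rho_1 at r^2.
chi_{rho_1}(r^2) = 2*cos(2*pi*1*2/11) = 2*cos(4*pi/11)

Solution. rho_1(r^2) is rotation by angle 2*pi*1*2/11, whose trace is 2*cos(2*pi*1*2/11) = 2*cos(4*pi/11).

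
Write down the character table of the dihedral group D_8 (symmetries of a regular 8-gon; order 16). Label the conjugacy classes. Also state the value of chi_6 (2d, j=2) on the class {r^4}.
Conjugacy classes: {e} of size 1, {r^4} of size 1, {r^1, r^7} of size 2, {r^2, r^6} of size 2, {r^3, r^5} of size 2, {s, sr^2, ...} of size 4, {sr, sr^3, ...} of size 4.
Character table:
  irrep \ class              {e} (size 1)  {r^4} (size 1)  {r^1, r^7} (size 2)  {r^2, r^6} (size 2)  {r^3, r^5} (size 2)  {s, sr^2, ...} (size 4)  {sr, sr^3, ...} (size 4)
  chi_1 (triv)               1             1               1                    1                    1                    1                        1                       
  chi_2 (sign: r->1, s->-1)  1             1               1                    1                    1                    -1                       -1                      
  chi_3 (r->-1, s->1)        1             1               -1                   1                    -1                   1                        -1                      
  chi_4 (r->-1, s->-1)       1             1               -1                   1                    -1                   -1                       1                       
  chi_5 (2d, j=1)            2             -2              sqrt(2)              0                    -sqrt(2)             0                        0                       
  chi_6 (2d, j=2)            2             2               0                    -2                   0                    0                        0                       
  chi_7 (2d, j=3)            2             -2              -sqrt(2)             0                    sqrt(2)              0                        0                       

Spot check: chi_6 (2d, j=2) on {r^4} = 2.

Details: D_8 has order 2*8 = 16 with 7 conjugacy classes, hence 7 irreducibles. Sum of squared dims 1 + 1 + 1 + 1 + 4 + 4 + 4 = 16 = |G|. Linear characters come from the abelianisation; the 2-dimensional irreps have character r^k -> 2*cos(2*pi*j*k/8), reflections -> 0.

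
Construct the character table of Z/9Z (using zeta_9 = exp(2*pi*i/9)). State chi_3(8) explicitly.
Character table of Z/9Z (irreps indexed chi_0,...,chi_8 with chi_k(m) = zeta_9^(k*m), zeta_9 = exp(2*pi*i/9)):
  irrep \ class  {0} (size 1)  {1} (size 1)    {2} (size 1)    {3} (size 1)    {4} (size 1)    {5} (size 1)    {6} (size 1)    {7} (size 1)    {8} (size 1)  
  chi_0          1             1               1               1               1               1               1               1               1             
  chi_1          1             exp(2*I*pi/9)   exp(4*I*pi/9)   exp(2*I*pi/3)   exp(8*I*pi/9)   exp(-8*I*pi/9)  exp(-2*I*pi/3)  exp(-4*I*pi/9)  exp(-2*I*pi/9)
  chi_2          1             exp(4*I*pi/9)   exp(8*I*pi/9)   exp(-2*I*pi/3)  exp(-2*I*pi/9)  exp(2*I*pi/9)   exp(2*I*pi/3)   exp(-8*I*pi/9)  exp(-4*I*pi/9)
  chi_3          1             exp(2*I*pi/3)   exp(-2*I*pi/3)  1               exp(2*I*pi/3)   exp(-2*I*pi/3)  1               exp(2*I*pi/3)   exp(-2*I*pi/3)
  chi_4          1             exp(8*I*pi/9)   exp(-2*I*pi/9)  exp(2*I*pi/3)   exp(-4*I*pi/9)  exp(4*I*pi/9)   exp(-2*I*pi/3)  exp(2*I*pi/9)   exp(-8*I*pi/9)
  chi_5          1             exp(-8*I*pi/9)  exp(2*I*pi/9)   exp(-2*I*pi/3)  exp(4*I*pi/9)   exp(-4*I*pi/9)  exp(2*I*pi/3)   exp(-2*I*pi/9)  exp(8*I*pi/9) 
  chi_6          1             exp(-2*I*pi/3)  exp(2*I*pi/3)   1               exp(-2*I*pi/3)  exp(2*I*pi/3)   1               exp(-2*I*pi/3)  exp(2*I*pi/3) 
  chi_7          1             exp(-4*I*pi/9)  exp(-8*I*pi/9)  exp(2*I*pi/3)   exp(2*I*pi/9)   exp(-2*I*pi/9)  exp(-2*I*pi/3)  exp(8*I*pi/9)   exp(4*I*pi/9) 
  chi_8          1             exp(-2*I*pi/9)  exp(-4*I*pi/9)  exp(-2*I*pi/3)  exp(-8*I*pi/9)  exp(8*I*pi/9)   exp(2*I*pi/3)   exp(4*I*pi/9)   exp(2*I*pi/9) 

Spot check: chi_3(8) = zeta_9^(3*8) = zeta_9^24 = exp(-2*I*pi/3).

Solution. Z/9Z is abelian, so all 9 irreducible complex representations are 1-dimensional. They are given by chi_k(m) = zeta_9^(k*m) for k = 0,...,8. Row orthogonality: sum_m chi_k(m) conj(chi_l(m)) = 9 * [k = l].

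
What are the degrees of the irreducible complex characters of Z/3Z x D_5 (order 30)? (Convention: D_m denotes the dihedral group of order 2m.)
Dimensions: 1, 1, 1, 1, 1, 1, 2, 2, 2, 2, 2, 2

Working: There are 12 irreducibles (= number of conjugacy classes). Their dimensions d_i satisfy sum d_i^2 = |G| = 30: 1 + 1 + 1 + 1 + 1 + 1 + 4 + 4 + 4 + 4 + 4 + 4 = 30. (For the product with Z/3Z: each of the 3 1-dim characters of Z/3Z tensors with each irrep of D_5, giving 3 copies of each D_5-dimension.)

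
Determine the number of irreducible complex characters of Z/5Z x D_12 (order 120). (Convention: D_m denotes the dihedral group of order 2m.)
45

Details: The number of irreducible complex representations of a finite group equals its number of conjugacy classes. For a direct product, #classes(G x H) = #classes(G) * #classes(H). Z/5Z has 5 classes (abelian), D_12 has 9 classes, so 5 * 9 = 45, so Z/5Z x D_12 (order 120) has exactly 45 irreducible complex representations.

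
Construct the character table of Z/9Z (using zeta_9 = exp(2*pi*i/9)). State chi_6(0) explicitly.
Character table of Z/9Z (irreps indexed chi_0,...,chi_8 with chi_k(m) = zeta_9^(k*m), zeta_9 = exp(2*pi*i/9)):
  irrep \ class  {0} (size 1)  {1} (size 1)    {2} (size 1)    {3} (size 1)    {4} (size 1)    {5} (size 1)    {6} (size 1)    {7} (size 1)    {8} (size 1)  
  chi_0          1             1               1               1               1               1               1               1               1             
  chi_1          1             exp(2*I*pi/9)   exp(4*I*pi/9)   exp(2*I*pi/3)   exp(8*I*pi/9)   exp(-8*I*pi/9)  exp(-2*I*pi/3)  exp(-4*I*pi/9)  exp(-2*I*pi/9)
  chi_2          1             exp(4*I*pi/9)   exp(8*I*pi/9)   exp(-2*I*pi/3)  exp(-2*I*pi/9)  exp(2*I*pi/9)   exp(2*I*pi/3)   exp(-8*I*pi/9)  exp(-4*I*pi/9)
  chi_3          1             exp(2*I*pi/3)   exp(-2*I*pi/3)  1               exp(2*I*pi/3)   exp(-2*I*pi/3)  1               exp(2*I*pi/3)   exp(-2*I*pi/3)
  chi_4          1             exp(8*I*pi/9)   exp(-2*I*pi/9)  exp(2*I*pi/3)   exp(-4*I*pi/9)  exp(4*I*pi/9)   exp(-2*I*pi/3)  exp(2*I*pi/9)   exp(-8*I*pi/9)
  chi_5          1             exp(-8*I*pi/9)  exp(2*I*pi/9)   exp(-2*I*pi/3)  exp(4*I*pi/9)   exp(-4*I*pi/9)  exp(2*I*pi/3)   exp(-2*I*pi/9)  exp(8*I*pi/9) 
  chi_6          1             exp(-2*I*pi/3)  exp(2*I*pi/3)   1               exp(-2*I*pi/3)  exp(2*I*pi/3)   1               exp(-2*I*pi/3)  exp(2*I*pi/3) 
  chi_7          1             exp(-4*I*pi/9)  exp(-8*I*pi/9)  exp(2*I*pi/3)   exp(2*I*pi/9)   exp(-2*I*pi/9)  exp(-2*I*pi/3)  exp(8*I*pi/9)   exp(4*I*pi/9) 
  chi_8          1             exp(-2*I*pi/9)  exp(-4*I*pi/9)  exp(-2*I*pi/3)  exp(-8*I*pi/9)  exp(8*I*pi/9)   exp(2*I*pi/3)   exp(4*I*pi/9)   exp(2*I*pi/9) 

Spot check: chi_6(0) = zeta_9^(6*0) = zeta_9^0 = 1.

Details: Z/9Z is abelian, so all 9 irreducible complex representations are 1-dimensional. They are given by chi_k(m) = zeta_9^(k*m) for k = 0,...,8. Row orthogonality: sum_m chi_k(m) conj(chi_l(m)) = 9 * [k = l].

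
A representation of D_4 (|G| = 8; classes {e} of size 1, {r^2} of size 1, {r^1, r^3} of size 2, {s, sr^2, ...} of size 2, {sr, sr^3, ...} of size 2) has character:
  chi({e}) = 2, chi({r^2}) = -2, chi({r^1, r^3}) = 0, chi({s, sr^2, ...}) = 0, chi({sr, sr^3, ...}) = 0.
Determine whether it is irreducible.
Irreducible: <chi, chi> = 1.

Justification: <chi, chi> = (1/|G|) sum_C |C| * |chi(C)|^2 = (1/8)[1*|2|^2 + 1*|-2|^2 + 2*|0|^2 + 2*|0|^2 + 2*|0|^2]
  = (1/8)[(4) + (4) + (0) + (0) + (0)] = 8/8 = 1.
A character is irreducible iff <chi, chi> = 1, so this representation is irreducible.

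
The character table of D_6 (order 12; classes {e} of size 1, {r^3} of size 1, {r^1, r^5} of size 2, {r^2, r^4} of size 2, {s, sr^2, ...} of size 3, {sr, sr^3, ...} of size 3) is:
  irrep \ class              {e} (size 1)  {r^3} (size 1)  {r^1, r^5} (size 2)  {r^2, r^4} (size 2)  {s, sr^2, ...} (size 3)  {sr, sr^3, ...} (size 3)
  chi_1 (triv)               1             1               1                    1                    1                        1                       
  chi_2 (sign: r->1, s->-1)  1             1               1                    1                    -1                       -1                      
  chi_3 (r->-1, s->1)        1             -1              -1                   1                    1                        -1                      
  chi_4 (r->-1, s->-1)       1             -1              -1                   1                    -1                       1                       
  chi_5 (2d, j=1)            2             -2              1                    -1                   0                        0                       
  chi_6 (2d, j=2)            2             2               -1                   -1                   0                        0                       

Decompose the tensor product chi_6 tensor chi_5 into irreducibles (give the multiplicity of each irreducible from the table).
chi_6 tensor chi_5 = chi_3 + chi_4 + chi_5 (all other irreducibles have multiplicity 0).

The character of a tensor product is the pointwise product (chi_6 * chi_5)(C) = chi_6(C) * chi_5(C):
  {e}: (2)*(2), {r^3}: (2)*(-2), {r^1, r^5}: (-1)*(1), {r^2, r^4}: (-1)*(-1), {s, sr^2, ...}: (0)*(0), {sr, sr^3, ...}: (0)*(0)
so (chi_6 * chi_5) takes values
  {e} -> 4, {r^3} -> -4, {r^1, r^5} -> -1, {r^2, r^4} -> 1, {s, sr^2, ...} -> 0, {sr, sr^3, ...} -> 0.
Now take the inner product of this character with each irreducible chi from the table, <chi_6*chi_5, chi> = (1/12) sum_C |C| (chi_6*chi_5)(C) conj(chi(C)):
  <chi_6*chi_5, chi_1> = (1/12)[1*(4)*conj(1) + 1*(-4)*conj(1) + 2*(-1)*conj(1) + 2*(1)*conj(1) + 3*(0)*conj(1) + 3*(0)*conj(1)]
      = (1/12)[(4) + (-4) + (-2) + (2) + (0) + (0)] = 0/12 = 0
  <chi_6*chi_5, chi_2> = (1/12)[1*(4)*conj(1) + 1*(-4)*conj(1) + 2*(-1)*conj(1) + 2*(1)*conj(1) + 3*(0)*conj(-1) + 3*(0)*conj(-1)]
      = (1/12)[(4) + (-4) + (-2) + (2) + (0) + (0)] = 0/12 = 0
  <chi_6*chi_5, chi_3> = (1/12)[1*(4)*conj(1) + 1*(-4)*conj(-1) + 2*(-1)*conj(-1) + 2*(1)*conj(1) + 3*(0)*conj(1) + 3*(0)*conj(-1)]
      = (1/12)[(4) + (4) + (2) + (2) + (0) + (0)] = 12/12 = 1
  <chi_6*chi_5, chi_4> = (1/12)[1*(4)*conj(1) + 1*(-4)*conj(-1) + 2*(-1)*conj(-1) + 2*(1)*conj(1) + 3*(0)*conj(-1) + 3*(0)*conj(1)]
      = (1/12)[(4) + (4) + (2) + (2) + (0) + (0)] = 12/12 = 1
  <chi_6*chi_5, chi_5> = (1/12)[1*(4)*conj(2) + 1*(-4)*conj(-2) + 2*(-1)*conj(1) + 2*(1)*conj(-1) + 3*(0)*conj(0) + 3*(0)*conj(0)]
      = (1/12)[(8) + (8) + (-2) + (-2) + (0) + (0)] = 12/12 = 1
  <chi_6*chi_5, chi_6> = (1/12)[1*(4)*conj(2) + 1*(-4)*conj(2) + 2*(-1)*conj(-1) + 2*(1)*conj(-1) + 3*(0)*conj(0) + 3*(0)*conj(0)]
      = (1/12)[(8) + (-8) + (2) + (-2) + (0) + (0)] = 0/12 = 0
Hence the multiplicities are chi_3: 1, chi_4: 1, chi_5: 1. Dimension check: dim(chi_6)*dim(chi_5) = 2*2 = 4 and sum (mult * dim) = 1*1 + 1*1 + 1*2 = 4.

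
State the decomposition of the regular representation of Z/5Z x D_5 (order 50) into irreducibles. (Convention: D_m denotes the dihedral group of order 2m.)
Each irreducible V_i of dimension d_i appears with multiplicity d_i, i.e. rho_reg = (direct sum over all irreducibles V_i) d_i V_i. The irreducible dimensions for Z/5Z x D_5 are 1, 1, 1, 1, 1, 1, 1, 1, 1, 1, 2, 2, 2, 2, 2, 2, 2, 2, 2, 2: 10 irreducibles of dimension 1, each with multiplicity 1; 10 irreducibles of dimension 2, each with multiplicity 2. Total dimension 10*1*1 + 10*2*2 = 50 = |G|.

Proof sketch: General theorem: in the regular representation of a finite group G, each irreducible appears with multiplicity equal to its dimension. Check: dim(rho_reg) = sum d_i^2 = 1 + 1 + 1 + 1 + 1 + 1 + 1 + 1 + 1 + 1 + 4 + 4 + 4 + 4 + 4 + 4 + 4 + 4 + 4 + 4 = 50 = |G|.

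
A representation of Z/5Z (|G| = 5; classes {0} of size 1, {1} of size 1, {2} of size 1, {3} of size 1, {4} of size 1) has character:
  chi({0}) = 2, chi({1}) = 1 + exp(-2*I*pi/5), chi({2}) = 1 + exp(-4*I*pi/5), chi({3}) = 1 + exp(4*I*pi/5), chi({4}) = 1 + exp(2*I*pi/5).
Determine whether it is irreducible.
Not irreducible (reducible): <chi, chi> = 2 > 1.

Proof sketch: <chi, chi> = (1/|G|) sum_C |C| * |chi(C)|^2 = (1/5)[1*|2|^2 + 1*|1 + exp(-2*I*pi/5)|^2 + 1*|1 + exp(-4*I*pi/5)|^2 + 1*|1 + exp(4*I*pi/5)|^2 + 1*|1 + exp(2*I*pi/5)|^2]
  = (1/5)[(4) + (2 + exp(-2*I*pi/5) + exp(2*I*pi/5)) + (2 + exp(-4*I*pi/5) + exp(4*I*pi/5)) + (2 + exp(-4*I*pi/5) + exp(4*I*pi/5)) + (2 + exp(-2*I*pi/5) + exp(2*I*pi/5))] = 10/5 = 2.
(Exp terms are combined using exp(i*s)*conj(exp(i*t)) = exp(i*(s-t)), and sums of them are collapsed using the identity that for every m > 1 the m distinct m-th roots of unity sum to 0, e.g. 1 + exp(2*I*pi/3) + exp(-2*I*pi/3) = 0.)
A character is irreducible iff <chi, chi> = 1, so this representation is reducible.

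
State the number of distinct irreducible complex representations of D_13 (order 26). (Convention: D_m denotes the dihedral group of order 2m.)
8

Explanation: The number of irreducible complex representations of a finite group equals its number of conjugacy classes. D_13 has 8 conjugacy classes ((n+3)/2 for n odd), so D_13 (order 26) has exactly 8 irreducible complex representations.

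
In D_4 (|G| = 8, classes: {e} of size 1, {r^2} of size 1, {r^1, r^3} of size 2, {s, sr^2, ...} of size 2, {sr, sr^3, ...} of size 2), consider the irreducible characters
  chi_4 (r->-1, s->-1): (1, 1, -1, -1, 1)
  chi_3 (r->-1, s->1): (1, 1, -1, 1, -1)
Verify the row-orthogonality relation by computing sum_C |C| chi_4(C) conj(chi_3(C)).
Sum = 0; so <chi_4, chi_3> = 0 (distinct irreducibles are orthogonal).

Derivation: Compute term by term over conjugacy classes (|C| * chi_4(C) * conj(chi_3(C))):
  1*(1)*conj(1) + 1*(1)*conj(1) + 2*(-1)*conj(-1) + 2*(-1)*conj(1) + 2*(1)*conj(-1)
  = (1) + (1) + (2) + (-2) + (-2)
  = 0.
Dividing by |G| = 8 gives 0/8 = 0, matching the row-orthogonality relation <chi_4, chi_3> = [chi_4 = chi_3].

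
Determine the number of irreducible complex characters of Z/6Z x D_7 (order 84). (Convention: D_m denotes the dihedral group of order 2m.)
30

Proof sketch: The number of irreducible complex representations of a finite group equals its number of conjugacy classes. For a direct product, #classes(G x H) = #classes(G) * #classes(H). Z/6Z has 6 classes (abelian), D_7 has 5 classes, so 6 * 5 = 30, so Z/6Z x D_7 (order 84) has exactly 30 irreducible complex representations.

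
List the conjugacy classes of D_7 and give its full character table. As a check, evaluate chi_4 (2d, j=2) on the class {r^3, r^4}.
Conjugacy classes: {e} of size 1, {r^1, r^6} of size 2, {r^2, r^5} of size 2, {r^3, r^4} of size 2, {s, sr, ..., sr^6} of size 7.
Character table:
  irrep \ class              {e} (size 1)  {r^1, r^6} (size 2)  {r^2, r^5} (size 2)  {r^3, r^4} (size 2)  {s, sr, ..., sr^6} (size 7)
  chi_1 (triv)               1             1                    1                    1                    1                          
  chi_2 (sign: r->1, s->-1)  1             1                    1                    1                    -1                         
  chi_3 (2d, j=1)            2             2*cos(2*pi/7)        -2*cos(3*pi/7)       -2*cos(pi/7)         0                          
  chi_4 (2d, j=2)            2             -2*cos(3*pi/7)       -2*cos(pi/7)         2*cos(2*pi/7)        0                          
  chi_5 (2d, j=3)            2             -2*cos(pi/7)         2*cos(2*pi/7)        -2*cos(3*pi/7)       0                          

Spot check: chi_4 (2d, j=2) on {r^3, r^4} = 2*cos(2*pi/7).

Working: D_7 has order 2*7 = 14 with 5 conjugacy classes, hence 5 irreducibles. Sum of squared dims 1 + 1 + 4 + 4 + 4 = 14 = |G|. Linear characters come from the abelianisation; the 2-dimensional irreps have character r^k -> 2*cos(2*pi*j*k/7), reflections -> 0.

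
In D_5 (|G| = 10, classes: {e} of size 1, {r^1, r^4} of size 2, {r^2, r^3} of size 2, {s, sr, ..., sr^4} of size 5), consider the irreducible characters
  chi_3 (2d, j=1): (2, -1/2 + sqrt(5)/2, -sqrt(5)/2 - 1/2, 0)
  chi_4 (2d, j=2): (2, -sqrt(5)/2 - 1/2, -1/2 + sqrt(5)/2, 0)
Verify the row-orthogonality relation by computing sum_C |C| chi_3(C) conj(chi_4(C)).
Sum = 0; so <chi_3, chi_4> = 0 (distinct irreducibles are orthogonal).

Why: Compute term by term over conjugacy classes (|C| * chi_3(C) * conj(chi_4(C))):
  1*(2)*conj(2) + 2*(-1/2 + sqrt(5)/2)*conj(-sqrt(5)/2 - 1/2) + 2*(-sqrt(5)/2 - 1/2)*conj(-1/2 + sqrt(5)/2) + 5*(0)*conj(0)
  = (4) + (-2) + (-2) + (0)
  = 0.
Dividing by |G| = 10 gives 0/10 = 0, matching the row-orthogonality relation <chi_3, chi_4> = [chi_3 = chi_4].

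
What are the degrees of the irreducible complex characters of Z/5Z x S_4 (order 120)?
Dimensions: 1, 1, 1, 1, 1, 1, 1, 1, 1, 1, 2, 2, 2, 2, 2, 3, 3, 3, 3, 3, 3, 3, 3, 3, 3

Details: There are 25 irreducibles (= number of conjugacy classes). Their dimensions d_i satisfy sum d_i^2 = |G| = 120: 1 + 1 + 1 + 1 + 1 + 1 + 1 + 1 + 1 + 1 + 4 + 4 + 4 + 4 + 4 + 9 + 9 + 9 + 9 + 9 + 9 + 9 + 9 + 9 + 9 = 120. (For the product with Z/5Z: each of the 5 1-dim characters of Z/5Z tensors with each irrep of S_4, giving 5 copies of each S_4-dimension.)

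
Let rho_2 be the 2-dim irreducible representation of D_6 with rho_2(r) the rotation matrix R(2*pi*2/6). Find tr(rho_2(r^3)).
chi_{rho_2}(r^3) = 2*cos(2*pi*2*3/6) = 2

Details: rho_2(r^3) is rotation by angle 2*pi*2*3/6, whose trace is 2*cos(2*pi*2*3/6) = 2.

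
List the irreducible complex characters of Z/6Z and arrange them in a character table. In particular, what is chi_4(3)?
Character table of Z/6Z (irreps indexed chi_0,...,chi_5 with chi_k(m) = zeta_6^(k*m), zeta_6 = exp(2*pi*i/6)):
  irrep \ class  {0} (size 1)  {1} (size 1)    {2} (size 1)    {3} (size 1)  {4} (size 1)    {5} (size 1)  
  chi_0          1             1               1               1             1               1             
  chi_1          1             exp(I*pi/3)     exp(2*I*pi/3)   -1            exp(-2*I*pi/3)  exp(-I*pi/3)  
  chi_2          1             exp(2*I*pi/3)   exp(-2*I*pi/3)  1             exp(2*I*pi/3)   exp(-2*I*pi/3)
  chi_3          1             -1              1               -1            1               -1            
  chi_4          1             exp(-2*I*pi/3)  exp(2*I*pi/3)   1             exp(-2*I*pi/3)  exp(2*I*pi/3) 
  chi_5          1             exp(-I*pi/3)    exp(-2*I*pi/3)  -1            exp(2*I*pi/3)   exp(I*pi/3)   

Spot check: chi_4(3) = zeta_6^(4*3) = zeta_6^12 = 1.

Z/6Z is abelian, so all 6 irreducible complex representations are 1-dimensional. They are given by chi_k(m) = zeta_6^(k*m) for k = 0,...,5. Row orthogonality: sum_m chi_k(m) conj(chi_l(m)) = 6 * [k = l].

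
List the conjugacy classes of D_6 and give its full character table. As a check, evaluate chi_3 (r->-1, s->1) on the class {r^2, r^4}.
Conjugacy classes: {e} of size 1, {r^3} of size 1, {r^1, r^5} of size 2, {r^2, r^4} of size 2, {s, sr^2, ...} of size 3, {sr, sr^3, ...} of size 3.
Character table:
  irrep \ class              {e} (size 1)  {r^3} (size 1)  {r^1, r^5} (size 2)  {r^2, r^4} (size 2)  {s, sr^2, ...} (size 3)  {sr, sr^3, ...} (size 3)
  chi_1 (triv)               1             1               1                    1                    1                        1                       
  chi_2 (sign: r->1, s->-1)  1             1               1                    1                    -1                       -1                      
  chi_3 (r->-1, s->1)        1             -1              -1                   1                    1                        -1                      
  chi_4 (r->-1, s->-1)       1             -1              -1                   1                    -1                       1                       
  chi_5 (2d, j=1)            2             -2              1                    -1                   0                        0                       
  chi_6 (2d, j=2)            2             2               -1                   -1                   0                        0                       

Spot check: chi_3 (r->-1, s->1) on {r^2, r^4} = 1.

Details: D_6 has order 2*6 = 12 with 6 conjugacy classes, hence 6 irreducibles. Sum of squared dims 1 + 1 + 1 + 1 + 4 + 4 = 12 = |G|. Linear characters come from the abelianisation; the 2-dimensional irreps have character r^k -> 2*cos(2*pi*j*k/6), reflections -> 0.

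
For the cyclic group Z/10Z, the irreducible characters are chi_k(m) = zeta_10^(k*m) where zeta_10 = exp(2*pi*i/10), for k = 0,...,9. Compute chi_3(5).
chi_3(5) = zeta_10^15 = -1

Argument: chi_3(5) = zeta_10^(3*5) = zeta_10^15. Since zeta_10^10 = 1, this equals zeta_10^5 = exp(2*pi*i*5/10) = -1.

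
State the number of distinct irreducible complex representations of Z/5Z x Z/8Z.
40

Argument: The number of irreducible complex representations of a finite group equals its number of conjugacy classes. Z/5Z x Z/8Z is abelian of order 40, so every element is its own conjugacy class: 40 classes, so Z/5Z x Z/8Z (order 40) has exactly 40 irreducible complex representations.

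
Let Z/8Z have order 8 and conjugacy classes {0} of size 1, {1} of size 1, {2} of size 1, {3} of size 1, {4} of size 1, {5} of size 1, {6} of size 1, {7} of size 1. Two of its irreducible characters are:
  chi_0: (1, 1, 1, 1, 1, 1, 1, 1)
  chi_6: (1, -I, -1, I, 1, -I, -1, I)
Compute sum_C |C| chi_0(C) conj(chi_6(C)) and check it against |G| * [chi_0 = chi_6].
Sum = 0; so <chi_0, chi_6> = 0 (distinct irreducibles are orthogonal).

Compute term by term over conjugacy classes (|C| * chi_0(C) * conj(chi_6(C))):
  1*(1)*conj(1) + 1*(1)*conj(-I) + 1*(1)*conj(-1) + 1*(1)*conj(I) + 1*(1)*conj(1) + 1*(1)*conj(-I) + 1*(1)*conj(-1) + 1*(1)*conj(I)
  = (1) + (I) + (-1) + (-I) + (1) + (I) + (-1) + (-I)
  = 0.
(Exp terms are combined using exp(i*s)*conj(exp(i*t)) = exp(i*(s-t)), and sums of them are collapsed using the identity that for every m > 1 the m distinct m-th roots of unity sum to 0, e.g. 1 + exp(2*I*pi/3) + exp(-2*I*pi/3) = 0.)
Dividing by |G| = 8 gives 0/8 = 0, matching the row-orthogonality relation <chi_0, chi_6> = [chi_0 = chi_6].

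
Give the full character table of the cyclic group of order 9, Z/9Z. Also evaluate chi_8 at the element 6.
Character table of Z/9Z (irreps indexed chi_0,...,chi_8 with chi_k(m) = zeta_9^(k*m), zeta_9 = exp(2*pi*i/9)):
  irrep \ class  {0} (size 1)  {1} (size 1)    {2} (size 1)    {3} (size 1)    {4} (size 1)    {5} (size 1)    {6} (size 1)    {7} (size 1)    {8} (size 1)  
  chi_0          1             1               1               1               1               1               1               1               1             
  chi_1          1             exp(2*I*pi/9)   exp(4*I*pi/9)   exp(2*I*pi/3)   exp(8*I*pi/9)   exp(-8*I*pi/9)  exp(-2*I*pi/3)  exp(-4*I*pi/9)  exp(-2*I*pi/9)
  chi_2          1             exp(4*I*pi/9)   exp(8*I*pi/9)   exp(-2*I*pi/3)  exp(-2*I*pi/9)  exp(2*I*pi/9)   exp(2*I*pi/3)   exp(-8*I*pi/9)  exp(-4*I*pi/9)
  chi_3          1             exp(2*I*pi/3)   exp(-2*I*pi/3)  1               exp(2*I*pi/3)   exp(-2*I*pi/3)  1               exp(2*I*pi/3)   exp(-2*I*pi/3)
  chi_4          1             exp(8*I*pi/9)   exp(-2*I*pi/9)  exp(2*I*pi/3)   exp(-4*I*pi/9)  exp(4*I*pi/9)   exp(-2*I*pi/3)  exp(2*I*pi/9)   exp(-8*I*pi/9)
  chi_5          1             exp(-8*I*pi/9)  exp(2*I*pi/9)   exp(-2*I*pi/3)  exp(4*I*pi/9)   exp(-4*I*pi/9)  exp(2*I*pi/3)   exp(-2*I*pi/9)  exp(8*I*pi/9) 
  chi_6          1             exp(-2*I*pi/3)  exp(2*I*pi/3)   1               exp(-2*I*pi/3)  exp(2*I*pi/3)   1               exp(-2*I*pi/3)  exp(2*I*pi/3) 
  chi_7          1             exp(-4*I*pi/9)  exp(-8*I*pi/9)  exp(2*I*pi/3)   exp(2*I*pi/9)   exp(-2*I*pi/9)  exp(-2*I*pi/3)  exp(8*I*pi/9)   exp(4*I*pi/9) 
  chi_8          1             exp(-2*I*pi/9)  exp(-4*I*pi/9)  exp(-2*I*pi/3)  exp(-8*I*pi/9)  exp(8*I*pi/9)   exp(2*I*pi/3)   exp(4*I*pi/9)   exp(2*I*pi/9) 

Spot check: chi_8(6) = zeta_9^(8*6) = zeta_9^48 = exp(2*I*pi/3).

Z/9Z is abelian, so all 9 irreducible complex representations are 1-dimensional. They are given by chi_k(m) = zeta_9^(k*m) for k = 0,...,8. Row orthogonality: sum_m chi_k(m) conj(chi_l(m)) = 9 * [k = l].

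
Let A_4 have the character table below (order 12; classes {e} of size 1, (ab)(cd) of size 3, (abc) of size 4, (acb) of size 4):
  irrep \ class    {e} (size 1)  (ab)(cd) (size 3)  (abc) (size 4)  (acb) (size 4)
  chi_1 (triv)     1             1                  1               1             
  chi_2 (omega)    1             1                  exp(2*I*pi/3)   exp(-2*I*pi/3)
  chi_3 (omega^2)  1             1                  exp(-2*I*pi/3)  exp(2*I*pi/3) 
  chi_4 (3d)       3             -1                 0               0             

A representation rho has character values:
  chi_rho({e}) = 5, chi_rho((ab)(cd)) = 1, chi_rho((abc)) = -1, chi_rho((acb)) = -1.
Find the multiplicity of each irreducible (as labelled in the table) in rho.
Multiplicities: chi_1: 0, chi_2: 1, chi_3: 1, chi_4: 1.

Explanation: Use <chi_rho, chi> = (1/|G|) sum_C |C| * chi_rho(C) * conj(chi(C)) with |G| = 12 for each irreducible chi in the table:
  <chi_rho, chi_1> = (1/12)[1*(5)*conj(1) + 3*(1)*conj(1) + 4*(-1)*conj(1) + 4*(-1)*conj(1)]
      = (1/12)[(5) + (3) + (-4) + (-4)] = 0/12 = 0
  <chi_rho, chi_2> = (1/12)[1*(5)*conj(1) + 3*(1)*conj(1) + 4*(-1)*conj(exp(2*I*pi/3)) + 4*(-1)*conj(exp(-2*I*pi/3))]
      = (1/12)[(5) + (3) + (4 + 4*exp(2*I*pi/3)) + (4 + 4*exp(-2*I*pi/3))] = 12/12 = 1
  <chi_rho, chi_3> = (1/12)[1*(5)*conj(1) + 3*(1)*conj(1) + 4*(-1)*conj(exp(-2*I*pi/3)) + 4*(-1)*conj(exp(2*I*pi/3))]
      = (1/12)[(5) + (3) + (4 + 4*exp(-2*I*pi/3)) + (4 + 4*exp(2*I*pi/3))] = 12/12 = 1
  <chi_rho, chi_4> = (1/12)[1*(5)*conj(3) + 3*(1)*conj(-1) + 4*(-1)*conj(0) + 4*(-1)*conj(0)]
      = (1/12)[(15) + (-3) + (0) + (0)] = 12/12 = 1
(Exp terms are combined using exp(i*s)*conj(exp(i*t)) = exp(i*(s-t)), and sums of them are collapsed using the identity that for every m > 1 the m distinct m-th roots of unity sum to 0, e.g. 1 + exp(2*I*pi/3) + exp(-2*I*pi/3) = 0.)
Dimension check: dim(rho) = sum (mult * dim) = 0*1 + 1*1 + 1*1 + 1*3 = 5 = chi_rho(e) = 5.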